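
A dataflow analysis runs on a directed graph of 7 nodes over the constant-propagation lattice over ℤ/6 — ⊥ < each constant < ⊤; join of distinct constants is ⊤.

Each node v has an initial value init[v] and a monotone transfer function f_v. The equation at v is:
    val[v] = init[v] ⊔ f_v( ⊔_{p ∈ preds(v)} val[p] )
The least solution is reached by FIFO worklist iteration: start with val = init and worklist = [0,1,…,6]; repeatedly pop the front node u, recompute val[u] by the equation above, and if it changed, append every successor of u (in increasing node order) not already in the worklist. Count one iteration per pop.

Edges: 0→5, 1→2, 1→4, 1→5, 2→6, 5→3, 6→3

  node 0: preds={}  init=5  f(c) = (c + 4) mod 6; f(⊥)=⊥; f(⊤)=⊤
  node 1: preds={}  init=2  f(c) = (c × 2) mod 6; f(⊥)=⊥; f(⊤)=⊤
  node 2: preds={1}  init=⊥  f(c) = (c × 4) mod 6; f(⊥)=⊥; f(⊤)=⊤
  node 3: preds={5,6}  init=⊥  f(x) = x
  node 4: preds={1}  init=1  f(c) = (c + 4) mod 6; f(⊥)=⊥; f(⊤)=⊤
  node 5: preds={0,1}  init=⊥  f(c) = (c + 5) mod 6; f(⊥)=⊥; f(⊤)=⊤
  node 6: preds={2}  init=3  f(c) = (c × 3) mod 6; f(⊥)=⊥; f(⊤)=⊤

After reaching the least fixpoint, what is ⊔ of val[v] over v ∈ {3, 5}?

⊤

Worklist (8 pops):
  #1 pop 0: in=⊥ → 5 (no change)
  #2 pop 1: in=⊥ → 2 (no change)
  #3 pop 2: in=2 → 2 (was ⊥); enqueue []
  #4 pop 3: in=3 → 3 (was ⊥); enqueue []
  #5 pop 4: in=2 → ⊤ (was 1); enqueue []
  #6 pop 5: in=⊤ → ⊤ (was ⊥); enqueue [3]
  #7 pop 6: in=2 → ⊤ (was 3); enqueue []
  #8 pop 3: in=⊤ → ⊤ (was 3); enqueue []

Fixpoint:
  val[0] = 5
  val[1] = 2
  val[2] = 2
  val[3] = ⊤
  val[4] = ⊤
  val[5] = ⊤
  val[6] = ⊤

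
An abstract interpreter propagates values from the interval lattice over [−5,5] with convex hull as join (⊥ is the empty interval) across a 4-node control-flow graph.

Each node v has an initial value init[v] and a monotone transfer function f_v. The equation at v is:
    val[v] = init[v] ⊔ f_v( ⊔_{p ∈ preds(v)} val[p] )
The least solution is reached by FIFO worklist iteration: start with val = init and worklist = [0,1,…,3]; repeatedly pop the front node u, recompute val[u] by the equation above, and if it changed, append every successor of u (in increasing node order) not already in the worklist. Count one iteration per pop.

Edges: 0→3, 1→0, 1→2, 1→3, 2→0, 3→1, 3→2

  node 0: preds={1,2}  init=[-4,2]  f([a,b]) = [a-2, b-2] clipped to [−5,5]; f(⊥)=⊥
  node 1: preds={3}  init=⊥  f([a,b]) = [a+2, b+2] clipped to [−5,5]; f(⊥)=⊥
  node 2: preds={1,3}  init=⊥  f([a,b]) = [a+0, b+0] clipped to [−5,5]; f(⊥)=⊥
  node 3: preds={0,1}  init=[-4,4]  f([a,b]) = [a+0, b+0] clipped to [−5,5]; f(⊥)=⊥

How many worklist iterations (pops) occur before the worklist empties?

Worklist (12 pops):
  #1 pop 0: in=⊥ → [-4,2] (no change)
  #2 pop 1: in=[-4,4] → [-2,5] (was ⊥); enqueue [0]
  #3 pop 2: in=[-4,5] → [-4,5] (was ⊥); enqueue []
  #4 pop 3: in=[-4,5] → [-4,5] (was [-4,4]); enqueue [1,2]
  #5 pop 0: in=[-4,5] → [-5,3] (was [-4,2]); enqueue [3]
  #6 pop 1: in=[-4,5] → [-2,5] (no change)
  #7 pop 2: in=[-4,5] → [-4,5] (no change)
  #8 pop 3: in=[-5,5] → [-5,5] (was [-4,5]); enqueue [1,2]
  #9 pop 1: in=[-5,5] → [-3,5] (was [-2,5]); enqueue [0,3]
  #10 pop 2: in=[-5,5] → [-5,5] (was [-4,5]); enqueue []
  #11 pop 0: in=[-5,5] → [-5,3] (no change)
  #12 pop 3: in=[-5,5] → [-5,5] (no change)

Fixpoint:
  val[0] = [-5,3]
  val[1] = [-3,5]
  val[2] = [-5,5]
  val[3] = [-5,5]

12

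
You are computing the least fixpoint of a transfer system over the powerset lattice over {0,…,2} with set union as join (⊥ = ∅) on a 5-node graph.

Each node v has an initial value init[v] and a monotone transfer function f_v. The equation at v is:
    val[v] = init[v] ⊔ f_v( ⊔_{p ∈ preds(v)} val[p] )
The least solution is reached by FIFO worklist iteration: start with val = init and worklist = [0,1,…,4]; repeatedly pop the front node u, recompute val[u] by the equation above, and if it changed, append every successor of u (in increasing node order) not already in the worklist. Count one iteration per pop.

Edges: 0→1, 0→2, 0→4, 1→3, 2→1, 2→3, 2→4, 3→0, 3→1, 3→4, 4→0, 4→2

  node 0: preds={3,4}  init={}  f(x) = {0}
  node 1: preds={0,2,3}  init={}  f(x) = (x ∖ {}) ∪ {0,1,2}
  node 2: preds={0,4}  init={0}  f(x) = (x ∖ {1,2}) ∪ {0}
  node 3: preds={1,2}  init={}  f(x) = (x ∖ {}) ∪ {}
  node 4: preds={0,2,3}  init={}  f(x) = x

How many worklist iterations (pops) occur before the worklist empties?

8

Iteration log — 8 steps:
  step 1. node 0  ⊔preds={}  new={0}  old={}  +wl: 
  step 2. node 1  ⊔preds={0}  new={0,1,2}  old={}  +wl: 
  step 3. node 2  ⊔preds={0}  new={0}  stable
  step 4. node 3  ⊔preds={0,1,2}  new={0,1,2}  old={}  +wl: 0,1
  step 5. node 4  ⊔preds={0,1,2}  new={0,1,2}  old={}  +wl: 2
  step 6. node 0  ⊔preds={0,1,2}  new={0}  stable
  step 7. node 1  ⊔preds={0,1,2}  new={0,1,2}  stable
  step 8. node 2  ⊔preds={0,1,2}  new={0}  stable

Least fixpoint reached:
  node 0: {0}
  node 1: {0,1,2}
  node 2: {0}
  node 3: {0,1,2}
  node 4: {0,1,2}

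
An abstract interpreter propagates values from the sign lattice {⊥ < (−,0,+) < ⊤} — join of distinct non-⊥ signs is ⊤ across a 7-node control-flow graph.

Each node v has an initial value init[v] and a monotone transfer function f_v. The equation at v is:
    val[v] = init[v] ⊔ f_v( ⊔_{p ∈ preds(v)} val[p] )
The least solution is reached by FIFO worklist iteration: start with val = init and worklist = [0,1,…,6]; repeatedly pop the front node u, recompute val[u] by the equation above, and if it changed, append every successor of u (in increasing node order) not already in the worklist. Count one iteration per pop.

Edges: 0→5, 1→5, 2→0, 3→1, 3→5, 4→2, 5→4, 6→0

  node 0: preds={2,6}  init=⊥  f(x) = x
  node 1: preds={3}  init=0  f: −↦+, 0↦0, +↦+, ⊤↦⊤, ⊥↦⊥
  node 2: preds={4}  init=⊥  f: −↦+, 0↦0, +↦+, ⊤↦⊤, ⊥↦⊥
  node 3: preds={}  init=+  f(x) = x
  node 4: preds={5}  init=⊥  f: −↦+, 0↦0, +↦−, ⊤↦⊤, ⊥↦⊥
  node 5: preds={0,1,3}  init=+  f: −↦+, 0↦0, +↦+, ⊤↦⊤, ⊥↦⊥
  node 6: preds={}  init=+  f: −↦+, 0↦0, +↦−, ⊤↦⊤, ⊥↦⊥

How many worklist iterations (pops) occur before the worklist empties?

13

Trace (13 dequeues):
  [1] u=0 | in + | out + | prev ⊥ | push {}
  [2] u=1 | in + | out ⊤ | prev 0 | push {}
  [3] u=2 | in ⊥ | out ⊥ | ==
  [4] u=3 | in ⊥ | out + | ==
  [5] u=4 | in + | out − | prev ⊥ | push {2}
  [6] u=5 | in ⊤ | out ⊤ | prev + | push {4}
  [7] u=6 | in ⊥ | out + | ==
  [8] u=2 | in − | out + | prev ⊥ | push {0}
  [9] u=4 | in ⊤ | out ⊤ | prev − | push {2}
  [10] u=0 | in + | out + | ==
  [11] u=2 | in ⊤ | out ⊤ | prev + | push {0}
  [12] u=0 | in ⊤ | out ⊤ | prev + | push {5}
  [13] u=5 | in ⊤ | out ⊤ | ==

Converged values:
  [0] ⊤
  [1] ⊤
  [2] ⊤
  [3] +
  [4] ⊤
  [5] ⊤
  [6] +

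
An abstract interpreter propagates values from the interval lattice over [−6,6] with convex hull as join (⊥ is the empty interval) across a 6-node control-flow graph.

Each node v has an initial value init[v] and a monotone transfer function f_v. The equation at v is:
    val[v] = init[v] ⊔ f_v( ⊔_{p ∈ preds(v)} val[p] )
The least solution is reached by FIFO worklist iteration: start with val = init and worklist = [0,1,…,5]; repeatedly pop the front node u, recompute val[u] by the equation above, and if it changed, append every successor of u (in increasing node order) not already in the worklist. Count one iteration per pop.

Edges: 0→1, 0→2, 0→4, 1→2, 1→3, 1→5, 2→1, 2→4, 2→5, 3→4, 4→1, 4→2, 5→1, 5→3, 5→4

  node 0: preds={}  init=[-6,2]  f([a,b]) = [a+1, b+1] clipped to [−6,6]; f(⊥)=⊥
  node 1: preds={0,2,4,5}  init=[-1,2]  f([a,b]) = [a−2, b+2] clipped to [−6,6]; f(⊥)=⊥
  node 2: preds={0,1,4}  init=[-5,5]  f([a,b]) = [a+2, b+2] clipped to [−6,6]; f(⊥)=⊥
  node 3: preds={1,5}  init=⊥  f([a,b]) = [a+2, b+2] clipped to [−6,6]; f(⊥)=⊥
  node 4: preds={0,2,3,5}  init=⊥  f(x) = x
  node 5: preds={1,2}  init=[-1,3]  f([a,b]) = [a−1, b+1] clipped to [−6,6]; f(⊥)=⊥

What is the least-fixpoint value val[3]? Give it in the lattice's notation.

Trace (10 dequeues):
  [1] u=0 | in ⊥ | out [-6,2] | ==
  [2] u=1 | in [-6,5] | out [-6,6] | prev [-1,2] | push {}
  [3] u=2 | in [-6,6] | out [-5,6] | prev [-5,5] | push {1}
  [4] u=3 | in [-6,6] | out [-4,6] | prev ⊥ | push {}
  [5] u=4 | in [-6,6] | out [-6,6] | prev ⊥ | push {2}
  [6] u=5 | in [-6,6] | out [-6,6] | prev [-1,3] | push {3,4}
  [7] u=1 | in [-6,6] | out [-6,6] | ==
  [8] u=2 | in [-6,6] | out [-5,6] | ==
  [9] u=3 | in [-6,6] | out [-4,6] | ==
  [10] u=4 | in [-6,6] | out [-6,6] | ==

Converged values:
  [0] [-6,2]
  [1] [-6,6]
  [2] [-5,6]
  [3] [-4,6]
  [4] [-6,6]
  [5] [-6,6]

[-4,6]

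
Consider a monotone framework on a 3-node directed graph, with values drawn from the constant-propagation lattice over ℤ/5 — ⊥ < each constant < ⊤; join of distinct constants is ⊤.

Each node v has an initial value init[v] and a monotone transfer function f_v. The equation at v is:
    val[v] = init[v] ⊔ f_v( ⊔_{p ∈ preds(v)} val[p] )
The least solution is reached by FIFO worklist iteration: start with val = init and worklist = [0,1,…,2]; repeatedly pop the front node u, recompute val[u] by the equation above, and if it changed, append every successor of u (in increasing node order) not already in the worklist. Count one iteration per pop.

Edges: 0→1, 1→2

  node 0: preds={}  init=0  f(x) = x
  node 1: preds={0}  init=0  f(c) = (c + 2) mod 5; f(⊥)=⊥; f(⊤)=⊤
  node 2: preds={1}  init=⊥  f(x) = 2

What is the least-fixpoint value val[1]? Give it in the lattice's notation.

⊤

Trace (3 dequeues):
  [1] u=0 | in ⊥ | out 0 | ==
  [2] u=1 | in 0 | out ⊤ | prev 0 | push {}
  [3] u=2 | in ⊤ | out 2 | prev ⊥ | push {}

Converged values:
  [0] 0
  [1] ⊤
  [2] 2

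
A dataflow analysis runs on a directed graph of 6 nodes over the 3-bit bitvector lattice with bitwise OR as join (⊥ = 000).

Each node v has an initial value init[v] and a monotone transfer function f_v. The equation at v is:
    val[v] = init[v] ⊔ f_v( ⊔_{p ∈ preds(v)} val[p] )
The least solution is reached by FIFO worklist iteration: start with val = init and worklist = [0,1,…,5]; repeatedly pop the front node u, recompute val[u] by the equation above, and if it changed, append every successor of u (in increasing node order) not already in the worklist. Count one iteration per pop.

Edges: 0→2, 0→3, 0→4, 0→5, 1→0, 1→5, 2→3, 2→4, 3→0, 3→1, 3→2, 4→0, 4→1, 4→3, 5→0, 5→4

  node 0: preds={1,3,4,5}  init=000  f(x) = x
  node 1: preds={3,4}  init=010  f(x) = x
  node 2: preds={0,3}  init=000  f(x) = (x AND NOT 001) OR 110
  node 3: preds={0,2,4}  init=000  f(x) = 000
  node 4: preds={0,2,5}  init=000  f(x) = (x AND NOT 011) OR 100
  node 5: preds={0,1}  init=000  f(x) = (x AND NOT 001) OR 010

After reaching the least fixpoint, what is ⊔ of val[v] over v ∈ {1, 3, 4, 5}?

Iteration log — 14 steps:
  step 1. node 0  ⊔preds=010  new=010  old=000  +wl: 
  step 2. node 1  ⊔preds=000  new=010  stable
  step 3. node 2  ⊔preds=010  new=110  old=000  +wl: 
  step 4. node 3  ⊔preds=110  new=000  stable
  step 5. node 4  ⊔preds=110  new=100  old=000  +wl: 0,1,3
  step 6. node 5  ⊔preds=010  new=010  old=000  +wl: 4
  step 7. node 0  ⊔preds=110  new=110  old=010  +wl: 2,5
  step 8. node 1  ⊔preds=100  new=110  old=010  +wl: 0
  step 9. node 3  ⊔preds=110  new=000  stable
  step 10. node 4  ⊔preds=110  new=100  stable
  step 11. node 2  ⊔preds=110  new=110  stable
  step 12. node 5  ⊔preds=110  new=110  old=010  +wl: 4
  step 13. node 0  ⊔preds=110  new=110  stable
  step 14. node 4  ⊔preds=110  new=100  stable

Least fixpoint reached:
  node 0: 110
  node 1: 110
  node 2: 110
  node 3: 000
  node 4: 100
  node 5: 110

110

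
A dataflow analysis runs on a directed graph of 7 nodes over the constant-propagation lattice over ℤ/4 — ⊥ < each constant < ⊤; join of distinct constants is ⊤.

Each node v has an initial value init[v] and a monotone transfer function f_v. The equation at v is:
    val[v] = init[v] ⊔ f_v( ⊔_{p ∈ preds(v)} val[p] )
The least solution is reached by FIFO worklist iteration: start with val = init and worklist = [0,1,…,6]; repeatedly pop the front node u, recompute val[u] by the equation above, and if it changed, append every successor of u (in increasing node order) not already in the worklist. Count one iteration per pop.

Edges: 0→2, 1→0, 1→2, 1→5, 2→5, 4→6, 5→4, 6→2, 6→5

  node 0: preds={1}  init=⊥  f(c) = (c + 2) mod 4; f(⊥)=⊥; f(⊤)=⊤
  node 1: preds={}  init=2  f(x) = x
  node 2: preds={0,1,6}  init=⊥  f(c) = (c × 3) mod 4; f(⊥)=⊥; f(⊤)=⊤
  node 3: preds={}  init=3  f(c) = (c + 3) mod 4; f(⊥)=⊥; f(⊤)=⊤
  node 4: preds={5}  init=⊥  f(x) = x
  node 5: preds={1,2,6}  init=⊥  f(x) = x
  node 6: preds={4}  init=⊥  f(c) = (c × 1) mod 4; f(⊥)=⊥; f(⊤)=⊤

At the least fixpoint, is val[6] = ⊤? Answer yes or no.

Worklist (11 pops):
  #1 pop 0: in=2 → 0 (was ⊥); enqueue []
  #2 pop 1: in=⊥ → 2 (no change)
  #3 pop 2: in=⊤ → ⊤ (was ⊥); enqueue []
  #4 pop 3: in=⊥ → 3 (no change)
  #5 pop 4: in=⊥ → ⊥ (no change)
  #6 pop 5: in=⊤ → ⊤ (was ⊥); enqueue [4]
  #7 pop 6: in=⊥ → ⊥ (no change)
  #8 pop 4: in=⊤ → ⊤ (was ⊥); enqueue [6]
  #9 pop 6: in=⊤ → ⊤ (was ⊥); enqueue [2,5]
  #10 pop 2: in=⊤ → ⊤ (no change)
  #11 pop 5: in=⊤ → ⊤ (no change)

Fixpoint:
  val[0] = 0
  val[1] = 2
  val[2] = ⊤
  val[3] = 3
  val[4] = ⊤
  val[5] = ⊤
  val[6] = ⊤

yes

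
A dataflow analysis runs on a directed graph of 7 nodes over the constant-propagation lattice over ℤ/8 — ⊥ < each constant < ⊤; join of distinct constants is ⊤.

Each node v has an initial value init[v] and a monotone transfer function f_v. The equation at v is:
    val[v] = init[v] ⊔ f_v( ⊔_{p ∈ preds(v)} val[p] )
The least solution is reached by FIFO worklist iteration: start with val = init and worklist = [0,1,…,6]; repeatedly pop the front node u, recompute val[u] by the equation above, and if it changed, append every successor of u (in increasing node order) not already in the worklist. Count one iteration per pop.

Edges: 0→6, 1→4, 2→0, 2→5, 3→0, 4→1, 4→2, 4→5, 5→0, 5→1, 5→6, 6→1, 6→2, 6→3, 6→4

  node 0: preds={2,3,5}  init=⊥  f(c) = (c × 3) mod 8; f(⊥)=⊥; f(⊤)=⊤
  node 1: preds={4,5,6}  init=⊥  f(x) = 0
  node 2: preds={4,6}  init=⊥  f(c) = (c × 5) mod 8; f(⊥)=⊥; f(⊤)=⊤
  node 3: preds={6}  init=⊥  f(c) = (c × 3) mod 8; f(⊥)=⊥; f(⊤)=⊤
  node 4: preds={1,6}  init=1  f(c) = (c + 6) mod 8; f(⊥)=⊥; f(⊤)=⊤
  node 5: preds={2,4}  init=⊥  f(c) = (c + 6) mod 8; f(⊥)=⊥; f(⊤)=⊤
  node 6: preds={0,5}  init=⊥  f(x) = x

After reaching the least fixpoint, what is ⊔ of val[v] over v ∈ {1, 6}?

Iteration log — 15 steps:
  step 1. node 0  ⊔preds=⊥  new=⊥  stable
  step 2. node 1  ⊔preds=1  new=0  old=⊥  +wl: 
  step 3. node 2  ⊔preds=1  new=5  old=⊥  +wl: 0
  step 4. node 3  ⊔preds=⊥  new=⊥  stable
  step 5. node 4  ⊔preds=0  new=⊤  old=1  +wl: 1,2
  step 6. node 5  ⊔preds=⊤  new=⊤  old=⊥  +wl: 
  step 7. node 6  ⊔preds=⊤  new=⊤  old=⊥  +wl: 3,4
  step 8. node 0  ⊔preds=⊤  new=⊤  old=⊥  +wl: 6
  step 9. node 1  ⊔preds=⊤  new=0  stable
  step 10. node 2  ⊔preds=⊤  new=⊤  old=5  +wl: 0,5
  step 11. node 3  ⊔preds=⊤  new=⊤  old=⊥  +wl: 
  step 12. node 4  ⊔preds=⊤  new=⊤  stable
  step 13. node 6  ⊔preds=⊤  new=⊤  stable
  step 14. node 0  ⊔preds=⊤  new=⊤  stable
  step 15. node 5  ⊔preds=⊤  new=⊤  stable

Least fixpoint reached:
  node 0: ⊤
  node 1: 0
  node 2: ⊤
  node 3: ⊤
  node 4: ⊤
  node 5: ⊤
  node 6: ⊤

⊤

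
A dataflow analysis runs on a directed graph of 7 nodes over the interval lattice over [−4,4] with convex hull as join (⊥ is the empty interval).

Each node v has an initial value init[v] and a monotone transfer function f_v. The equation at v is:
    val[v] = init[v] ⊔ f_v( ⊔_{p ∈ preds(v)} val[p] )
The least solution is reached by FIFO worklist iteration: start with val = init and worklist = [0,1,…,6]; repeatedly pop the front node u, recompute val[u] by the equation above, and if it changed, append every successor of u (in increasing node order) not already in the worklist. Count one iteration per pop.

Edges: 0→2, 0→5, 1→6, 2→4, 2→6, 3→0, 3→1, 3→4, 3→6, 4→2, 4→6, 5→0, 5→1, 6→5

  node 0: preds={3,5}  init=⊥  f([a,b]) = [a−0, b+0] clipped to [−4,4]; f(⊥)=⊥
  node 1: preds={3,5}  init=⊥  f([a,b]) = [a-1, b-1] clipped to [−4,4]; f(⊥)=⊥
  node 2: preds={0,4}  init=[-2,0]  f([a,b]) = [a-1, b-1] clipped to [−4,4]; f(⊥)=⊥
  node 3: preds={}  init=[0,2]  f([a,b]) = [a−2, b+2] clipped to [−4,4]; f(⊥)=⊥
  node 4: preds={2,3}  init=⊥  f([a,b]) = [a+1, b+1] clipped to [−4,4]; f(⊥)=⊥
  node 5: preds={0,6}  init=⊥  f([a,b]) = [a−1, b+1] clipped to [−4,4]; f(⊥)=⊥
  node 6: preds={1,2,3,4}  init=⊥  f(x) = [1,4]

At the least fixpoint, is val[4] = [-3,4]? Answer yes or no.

Iteration log — 31 steps:
  step 1. node 0  ⊔preds=[0,2]  new=[0,2]  old=⊥  +wl: 
  step 2. node 1  ⊔preds=[0,2]  new=[-1,1]  old=⊥  +wl: 
  step 3. node 2  ⊔preds=[0,2]  new=[-2,1]  old=[-2,0]  +wl: 
  step 4. node 3  ⊔preds=⊥  new=[0,2]  stable
  step 5. node 4  ⊔preds=[-2,2]  new=[-1,3]  old=⊥  +wl: 2
  step 6. node 5  ⊔preds=[0,2]  new=[-1,3]  old=⊥  +wl: 0,1
  step 7. node 6  ⊔preds=[-2,3]  new=[1,4]  old=⊥  +wl: 5
  step 8. node 2  ⊔preds=[-1,3]  new=[-2,2]  old=[-2,1]  +wl: 4,6
  step 9. node 0  ⊔preds=[-1,3]  new=[-1,3]  old=[0,2]  +wl: 2
  step 10. node 1  ⊔preds=[-1,3]  new=[-2,2]  old=[-1,1]  +wl: 
  step 11. node 5  ⊔preds=[-1,4]  new=[-2,4]  old=[-1,3]  +wl: 0,1
  step 12. node 4  ⊔preds=[-2,2]  new=[-1,3]  stable
  step 13. node 6  ⊔preds=[-2,3]  new=[1,4]  stable
  step 14. node 2  ⊔preds=[-1,3]  new=[-2,2]  stable
  step 15. node 0  ⊔preds=[-2,4]  new=[-2,4]  old=[-1,3]  +wl: 2,5
  step 16. node 1  ⊔preds=[-2,4]  new=[-3,3]  old=[-2,2]  +wl: 6
  step 17. node 2  ⊔preds=[-2,4]  new=[-3,3]  old=[-2,2]  +wl: 4
  step 18. node 5  ⊔preds=[-2,4]  new=[-3,4]  old=[-2,4]  +wl: 0,1
  step 19. node 6  ⊔preds=[-3,3]  new=[1,4]  stable
  step 20. node 4  ⊔preds=[-3,3]  new=[-2,4]  old=[-1,3]  +wl: 2,6
  step 21. node 0  ⊔preds=[-3,4]  new=[-3,4]  old=[-2,4]  +wl: 5
  step 22. node 1  ⊔preds=[-3,4]  new=[-4,3]  old=[-3,3]  +wl: 
  step 23. node 2  ⊔preds=[-3,4]  new=[-4,3]  old=[-3,3]  +wl: 4
  step 24. node 6  ⊔preds=[-4,4]  new=[1,4]  stable
  step 25. node 5  ⊔preds=[-3,4]  new=[-4,4]  old=[-3,4]  +wl: 0,1
  step 26. node 4  ⊔preds=[-4,3]  new=[-3,4]  old=[-2,4]  +wl: 2,6
  step 27. node 0  ⊔preds=[-4,4]  new=[-4,4]  old=[-3,4]  +wl: 5
  step 28. node 1  ⊔preds=[-4,4]  new=[-4,3]  stable
  step 29. node 2  ⊔preds=[-4,4]  new=[-4,3]  stable
  step 30. node 6  ⊔preds=[-4,4]  new=[1,4]  stable
  step 31. node 5  ⊔preds=[-4,4]  new=[-4,4]  stable

Least fixpoint reached:
  node 0: [-4,4]
  node 1: [-4,3]
  node 2: [-4,3]
  node 3: [0,2]
  node 4: [-3,4]
  node 5: [-4,4]
  node 6: [1,4]

yes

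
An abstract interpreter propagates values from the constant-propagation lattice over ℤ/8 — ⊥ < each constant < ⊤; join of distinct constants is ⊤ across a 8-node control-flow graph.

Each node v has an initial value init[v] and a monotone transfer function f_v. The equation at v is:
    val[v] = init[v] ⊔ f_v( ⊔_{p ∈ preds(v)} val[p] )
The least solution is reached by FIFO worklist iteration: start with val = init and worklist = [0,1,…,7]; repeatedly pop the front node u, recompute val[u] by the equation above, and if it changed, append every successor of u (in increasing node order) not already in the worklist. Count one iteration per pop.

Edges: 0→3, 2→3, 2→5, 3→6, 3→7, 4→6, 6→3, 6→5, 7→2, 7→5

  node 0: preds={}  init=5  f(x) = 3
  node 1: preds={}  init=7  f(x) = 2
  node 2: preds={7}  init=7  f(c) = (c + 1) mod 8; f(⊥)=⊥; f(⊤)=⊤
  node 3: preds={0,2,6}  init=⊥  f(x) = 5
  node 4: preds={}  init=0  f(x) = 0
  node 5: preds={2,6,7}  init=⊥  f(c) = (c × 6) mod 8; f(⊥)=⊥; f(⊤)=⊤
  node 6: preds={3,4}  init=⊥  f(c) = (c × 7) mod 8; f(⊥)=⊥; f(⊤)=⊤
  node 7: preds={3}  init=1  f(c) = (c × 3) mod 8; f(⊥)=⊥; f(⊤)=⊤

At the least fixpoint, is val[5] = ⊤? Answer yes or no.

yes

Iteration log — 11 steps:
  step 1. node 0  ⊔preds=⊥  new=⊤  old=5  +wl: 
  step 2. node 1  ⊔preds=⊥  new=⊤  old=7  +wl: 
  step 3. node 2  ⊔preds=1  new=⊤  old=7  +wl: 
  step 4. node 3  ⊔preds=⊤  new=5  old=⊥  +wl: 
  step 5. node 4  ⊔preds=⊥  new=0  stable
  step 6. node 5  ⊔preds=⊤  new=⊤  old=⊥  +wl: 
  step 7. node 6  ⊔preds=⊤  new=⊤  old=⊥  +wl: 3,5
  step 8. node 7  ⊔preds=5  new=⊤  old=1  +wl: 2
  step 9. node 3  ⊔preds=⊤  new=5  stable
  step 10. node 5  ⊔preds=⊤  new=⊤  stable
  step 11. node 2  ⊔preds=⊤  new=⊤  stable

Least fixpoint reached:
  node 0: ⊤
  node 1: ⊤
  node 2: ⊤
  node 3: 5
  node 4: 0
  node 5: ⊤
  node 6: ⊤
  node 7: ⊤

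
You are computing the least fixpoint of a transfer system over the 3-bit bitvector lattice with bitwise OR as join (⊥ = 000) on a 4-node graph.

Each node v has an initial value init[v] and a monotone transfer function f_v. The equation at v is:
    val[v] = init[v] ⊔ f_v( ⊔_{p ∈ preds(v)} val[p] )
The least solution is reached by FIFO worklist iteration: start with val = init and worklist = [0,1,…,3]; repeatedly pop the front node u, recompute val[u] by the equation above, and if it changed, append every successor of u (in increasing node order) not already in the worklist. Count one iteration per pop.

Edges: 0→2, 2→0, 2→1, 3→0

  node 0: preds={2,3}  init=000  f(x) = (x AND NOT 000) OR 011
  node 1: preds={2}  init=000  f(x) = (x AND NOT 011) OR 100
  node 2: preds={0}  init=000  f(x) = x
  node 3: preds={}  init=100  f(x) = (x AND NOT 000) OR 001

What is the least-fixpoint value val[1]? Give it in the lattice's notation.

Iteration log — 6 steps:
  step 1. node 0  ⊔preds=100  new=111  old=000  +wl: 
  step 2. node 1  ⊔preds=000  new=100  old=000  +wl: 
  step 3. node 2  ⊔preds=111  new=111  old=000  +wl: 0,1
  step 4. node 3  ⊔preds=000  new=101  old=100  +wl: 
  step 5. node 0  ⊔preds=111  new=111  stable
  step 6. node 1  ⊔preds=111  new=100  stable

Least fixpoint reached:
  node 0: 111
  node 1: 100
  node 2: 111
  node 3: 101

100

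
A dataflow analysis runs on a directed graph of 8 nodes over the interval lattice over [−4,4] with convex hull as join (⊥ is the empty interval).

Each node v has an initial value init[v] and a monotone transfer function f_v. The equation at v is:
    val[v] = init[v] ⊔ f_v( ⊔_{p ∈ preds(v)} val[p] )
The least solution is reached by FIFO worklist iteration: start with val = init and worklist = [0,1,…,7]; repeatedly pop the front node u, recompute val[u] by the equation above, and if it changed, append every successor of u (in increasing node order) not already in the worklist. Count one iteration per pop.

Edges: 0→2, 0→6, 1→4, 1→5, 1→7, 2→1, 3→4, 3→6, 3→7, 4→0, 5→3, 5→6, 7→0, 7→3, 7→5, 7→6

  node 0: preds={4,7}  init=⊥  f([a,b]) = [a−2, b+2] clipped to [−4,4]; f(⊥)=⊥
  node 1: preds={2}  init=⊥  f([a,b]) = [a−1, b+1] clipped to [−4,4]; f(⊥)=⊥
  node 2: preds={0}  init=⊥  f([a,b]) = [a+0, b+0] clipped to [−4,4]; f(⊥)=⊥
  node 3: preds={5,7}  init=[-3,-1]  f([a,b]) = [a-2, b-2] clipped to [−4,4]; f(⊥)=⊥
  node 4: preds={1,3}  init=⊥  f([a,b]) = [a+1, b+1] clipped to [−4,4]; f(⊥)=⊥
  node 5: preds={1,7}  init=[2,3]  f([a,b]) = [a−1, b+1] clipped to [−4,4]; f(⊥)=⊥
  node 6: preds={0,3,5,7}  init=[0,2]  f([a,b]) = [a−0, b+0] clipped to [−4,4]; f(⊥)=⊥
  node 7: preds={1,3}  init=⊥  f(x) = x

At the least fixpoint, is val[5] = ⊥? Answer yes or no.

no

Iteration log — 28 steps:
  step 1. node 0  ⊔preds=⊥  new=⊥  stable
  step 2. node 1  ⊔preds=⊥  new=⊥  stable
  step 3. node 2  ⊔preds=⊥  new=⊥  stable
  step 4. node 3  ⊔preds=[2,3]  new=[-3,1]  old=[-3,-1]  +wl: 
  step 5. node 4  ⊔preds=[-3,1]  new=[-2,2]  old=⊥  +wl: 0
  step 6. node 5  ⊔preds=⊥  new=[2,3]  stable
  step 7. node 6  ⊔preds=[-3,3]  new=[-3,3]  old=[0,2]  +wl: 
  step 8. node 7  ⊔preds=[-3,1]  new=[-3,1]  old=⊥  +wl: 3,5,6
  step 9. node 0  ⊔preds=[-3,2]  new=[-4,4]  old=⊥  +wl: 2
  step 10. node 3  ⊔preds=[-3,3]  new=[-4,1]  old=[-3,1]  +wl: 4,7
  step 11. node 5  ⊔preds=[-3,1]  new=[-4,3]  old=[2,3]  +wl: 3
  step 12. node 6  ⊔preds=[-4,4]  new=[-4,4]  old=[-3,3]  +wl: 
  step 13. node 2  ⊔preds=[-4,4]  new=[-4,4]  old=⊥  +wl: 1
  step 14. node 4  ⊔preds=[-4,1]  new=[-3,2]  old=[-2,2]  +wl: 0
  step 15. node 7  ⊔preds=[-4,1]  new=[-4,1]  old=[-3,1]  +wl: 5,6
  step 16. node 3  ⊔preds=[-4,3]  new=[-4,1]  stable
  step 17. node 1  ⊔preds=[-4,4]  new=[-4,4]  old=⊥  +wl: 4,7
  step 18. node 0  ⊔preds=[-4,2]  new=[-4,4]  stable
  step 19. node 5  ⊔preds=[-4,4]  new=[-4,4]  old=[-4,3]  +wl: 3
  step 20. node 6  ⊔preds=[-4,4]  new=[-4,4]  stable
  step 21. node 4  ⊔preds=[-4,4]  new=[-3,4]  old=[-3,2]  +wl: 0
  step 22. node 7  ⊔preds=[-4,4]  new=[-4,4]  old=[-4,1]  +wl: 5,6
  step 23. node 3  ⊔preds=[-4,4]  new=[-4,2]  old=[-4,1]  +wl: 4,7
  step 24. node 0  ⊔preds=[-4,4]  new=[-4,4]  stable
  step 25. node 5  ⊔preds=[-4,4]  new=[-4,4]  stable
  step 26. node 6  ⊔preds=[-4,4]  new=[-4,4]  stable
  step 27. node 4  ⊔preds=[-4,4]  new=[-3,4]  stable
  step 28. node 7  ⊔preds=[-4,4]  new=[-4,4]  stable

Least fixpoint reached:
  node 0: [-4,4]
  node 1: [-4,4]
  node 2: [-4,4]
  node 3: [-4,2]
  node 4: [-3,4]
  node 5: [-4,4]
  node 6: [-4,4]
  node 7: [-4,4]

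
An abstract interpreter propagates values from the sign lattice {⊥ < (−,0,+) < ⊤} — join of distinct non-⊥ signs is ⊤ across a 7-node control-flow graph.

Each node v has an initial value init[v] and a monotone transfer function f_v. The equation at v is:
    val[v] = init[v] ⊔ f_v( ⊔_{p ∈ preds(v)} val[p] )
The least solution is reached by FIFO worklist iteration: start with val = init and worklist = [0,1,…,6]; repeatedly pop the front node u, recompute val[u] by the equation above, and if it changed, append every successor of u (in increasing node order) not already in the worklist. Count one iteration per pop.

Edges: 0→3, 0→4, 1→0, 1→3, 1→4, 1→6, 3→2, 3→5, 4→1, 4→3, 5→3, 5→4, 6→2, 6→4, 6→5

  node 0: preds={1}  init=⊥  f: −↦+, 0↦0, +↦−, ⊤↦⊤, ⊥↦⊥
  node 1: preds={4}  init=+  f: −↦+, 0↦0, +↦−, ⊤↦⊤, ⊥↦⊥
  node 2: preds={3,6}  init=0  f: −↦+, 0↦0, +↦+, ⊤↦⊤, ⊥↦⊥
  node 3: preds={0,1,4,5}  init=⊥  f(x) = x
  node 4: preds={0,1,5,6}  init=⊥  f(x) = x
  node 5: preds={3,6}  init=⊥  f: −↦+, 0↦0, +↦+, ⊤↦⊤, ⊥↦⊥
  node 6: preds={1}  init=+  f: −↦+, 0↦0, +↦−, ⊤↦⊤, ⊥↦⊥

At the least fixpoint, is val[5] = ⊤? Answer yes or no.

yes

Iteration log — 16 steps:
  step 1. node 0  ⊔preds=+  new=−  old=⊥  +wl: 
  step 2. node 1  ⊔preds=⊥  new=+  stable
  step 3. node 2  ⊔preds=+  new=⊤  old=0  +wl: 
  step 4. node 3  ⊔preds=⊤  new=⊤  old=⊥  +wl: 2
  step 5. node 4  ⊔preds=⊤  new=⊤  old=⊥  +wl: 1,3
  step 6. node 5  ⊔preds=⊤  new=⊤  old=⊥  +wl: 4
  step 7. node 6  ⊔preds=+  new=⊤  old=+  +wl: 5
  step 8. node 2  ⊔preds=⊤  new=⊤  stable
  step 9. node 1  ⊔preds=⊤  new=⊤  old=+  +wl: 0,6
  step 10. node 3  ⊔preds=⊤  new=⊤  stable
  step 11. node 4  ⊔preds=⊤  new=⊤  stable
  step 12. node 5  ⊔preds=⊤  new=⊤  stable
  step 13. node 0  ⊔preds=⊤  new=⊤  old=−  +wl: 3,4
  step 14. node 6  ⊔preds=⊤  new=⊤  stable
  step 15. node 3  ⊔preds=⊤  new=⊤  stable
  step 16. node 4  ⊔preds=⊤  new=⊤  stable

Least fixpoint reached:
  node 0: ⊤
  node 1: ⊤
  node 2: ⊤
  node 3: ⊤
  node 4: ⊤
  node 5: ⊤
  node 6: ⊤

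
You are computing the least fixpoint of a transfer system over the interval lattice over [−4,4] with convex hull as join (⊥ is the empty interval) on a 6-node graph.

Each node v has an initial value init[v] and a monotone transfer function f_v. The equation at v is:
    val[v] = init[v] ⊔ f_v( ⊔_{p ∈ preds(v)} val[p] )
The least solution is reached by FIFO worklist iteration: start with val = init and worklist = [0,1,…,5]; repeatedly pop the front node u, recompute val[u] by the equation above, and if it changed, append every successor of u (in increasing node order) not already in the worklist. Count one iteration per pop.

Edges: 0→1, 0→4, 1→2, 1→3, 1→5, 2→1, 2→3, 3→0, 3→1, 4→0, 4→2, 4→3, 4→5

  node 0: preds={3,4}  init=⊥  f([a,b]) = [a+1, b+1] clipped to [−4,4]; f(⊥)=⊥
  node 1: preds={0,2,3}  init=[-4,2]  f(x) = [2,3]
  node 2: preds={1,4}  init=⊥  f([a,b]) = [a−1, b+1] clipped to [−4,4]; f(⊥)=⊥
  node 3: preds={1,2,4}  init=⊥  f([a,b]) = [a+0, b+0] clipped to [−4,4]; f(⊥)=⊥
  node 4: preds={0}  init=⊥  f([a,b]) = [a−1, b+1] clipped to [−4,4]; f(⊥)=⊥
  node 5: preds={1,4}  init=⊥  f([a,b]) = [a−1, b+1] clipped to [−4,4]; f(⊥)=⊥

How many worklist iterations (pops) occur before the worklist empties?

Worklist (14 pops):
  #1 pop 0: in=⊥ → ⊥ (no change)
  #2 pop 1: in=⊥ → [-4,3] (was [-4,2]); enqueue []
  #3 pop 2: in=[-4,3] → [-4,4] (was ⊥); enqueue [1]
  #4 pop 3: in=[-4,4] → [-4,4] (was ⊥); enqueue [0]
  #5 pop 4: in=⊥ → ⊥ (no change)
  #6 pop 5: in=[-4,3] → [-4,4] (was ⊥); enqueue []
  #7 pop 1: in=[-4,4] → [-4,3] (no change)
  #8 pop 0: in=[-4,4] → [-3,4] (was ⊥); enqueue [1,4]
  #9 pop 1: in=[-4,4] → [-4,3] (no change)
  #10 pop 4: in=[-3,4] → [-4,4] (was ⊥); enqueue [0,2,3,5]
  #11 pop 0: in=[-4,4] → [-3,4] (no change)
  #12 pop 2: in=[-4,4] → [-4,4] (no change)
  #13 pop 3: in=[-4,4] → [-4,4] (no change)
  #14 pop 5: in=[-4,4] → [-4,4] (no change)

Fixpoint:
  val[0] = [-3,4]
  val[1] = [-4,3]
  val[2] = [-4,4]
  val[3] = [-4,4]
  val[4] = [-4,4]
  val[5] = [-4,4]

14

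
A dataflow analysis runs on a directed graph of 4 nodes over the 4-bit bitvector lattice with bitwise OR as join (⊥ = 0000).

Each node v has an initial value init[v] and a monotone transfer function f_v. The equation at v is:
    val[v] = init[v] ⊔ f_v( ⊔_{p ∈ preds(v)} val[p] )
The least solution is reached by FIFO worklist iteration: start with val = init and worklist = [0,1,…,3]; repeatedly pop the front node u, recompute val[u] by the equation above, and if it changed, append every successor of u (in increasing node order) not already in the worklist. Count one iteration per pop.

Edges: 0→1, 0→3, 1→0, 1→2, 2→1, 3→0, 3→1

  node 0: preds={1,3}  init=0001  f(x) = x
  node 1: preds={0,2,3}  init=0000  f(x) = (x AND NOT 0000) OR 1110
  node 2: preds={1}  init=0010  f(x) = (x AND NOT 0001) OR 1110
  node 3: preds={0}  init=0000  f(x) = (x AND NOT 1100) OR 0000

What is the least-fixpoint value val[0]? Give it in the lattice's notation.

Trace (9 dequeues):
  [1] u=0 | in 0000 | out 0001 | ==
  [2] u=1 | in 0011 | out 1111 | prev 0000 | push {0}
  [3] u=2 | in 1111 | out 1110 | prev 0010 | push {1}
  [4] u=3 | in 0001 | out 0001 | prev 0000 | push {}
  [5] u=0 | in 1111 | out 1111 | prev 0001 | push {3}
  [6] u=1 | in 1111 | out 1111 | ==
  [7] u=3 | in 1111 | out 0011 | prev 0001 | push {0,1}
  [8] u=0 | in 1111 | out 1111 | ==
  [9] u=1 | in 1111 | out 1111 | ==

Converged values:
  [0] 1111
  [1] 1111
  [2] 1110
  [3] 0011

1111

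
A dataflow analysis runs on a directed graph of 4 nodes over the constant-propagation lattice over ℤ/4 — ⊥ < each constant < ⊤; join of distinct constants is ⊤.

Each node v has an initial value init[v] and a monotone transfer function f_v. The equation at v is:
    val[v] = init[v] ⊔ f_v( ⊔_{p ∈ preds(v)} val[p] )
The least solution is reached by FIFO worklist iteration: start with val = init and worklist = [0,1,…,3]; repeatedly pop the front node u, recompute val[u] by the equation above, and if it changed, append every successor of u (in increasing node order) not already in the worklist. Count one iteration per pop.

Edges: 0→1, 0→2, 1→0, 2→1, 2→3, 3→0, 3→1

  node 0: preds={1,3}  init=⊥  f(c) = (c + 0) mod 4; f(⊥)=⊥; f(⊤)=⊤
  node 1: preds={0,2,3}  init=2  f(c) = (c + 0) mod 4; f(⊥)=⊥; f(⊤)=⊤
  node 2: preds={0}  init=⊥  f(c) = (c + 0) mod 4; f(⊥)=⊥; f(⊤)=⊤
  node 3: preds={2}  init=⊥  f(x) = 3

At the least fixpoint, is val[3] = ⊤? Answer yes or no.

no

Worklist (10 pops):
  #1 pop 0: in=2 → 2 (was ⊥); enqueue []
  #2 pop 1: in=2 → 2 (no change)
  #3 pop 2: in=2 → 2 (was ⊥); enqueue [1]
  #4 pop 3: in=2 → 3 (was ⊥); enqueue [0]
  #5 pop 1: in=⊤ → ⊤ (was 2); enqueue []
  #6 pop 0: in=⊤ → ⊤ (was 2); enqueue [1,2]
  #7 pop 1: in=⊤ → ⊤ (no change)
  #8 pop 2: in=⊤ → ⊤ (was 2); enqueue [1,3]
  #9 pop 1: in=⊤ → ⊤ (no change)
  #10 pop 3: in=⊤ → 3 (no change)

Fixpoint:
  val[0] = ⊤
  val[1] = ⊤
  val[2] = ⊤
  val[3] = 3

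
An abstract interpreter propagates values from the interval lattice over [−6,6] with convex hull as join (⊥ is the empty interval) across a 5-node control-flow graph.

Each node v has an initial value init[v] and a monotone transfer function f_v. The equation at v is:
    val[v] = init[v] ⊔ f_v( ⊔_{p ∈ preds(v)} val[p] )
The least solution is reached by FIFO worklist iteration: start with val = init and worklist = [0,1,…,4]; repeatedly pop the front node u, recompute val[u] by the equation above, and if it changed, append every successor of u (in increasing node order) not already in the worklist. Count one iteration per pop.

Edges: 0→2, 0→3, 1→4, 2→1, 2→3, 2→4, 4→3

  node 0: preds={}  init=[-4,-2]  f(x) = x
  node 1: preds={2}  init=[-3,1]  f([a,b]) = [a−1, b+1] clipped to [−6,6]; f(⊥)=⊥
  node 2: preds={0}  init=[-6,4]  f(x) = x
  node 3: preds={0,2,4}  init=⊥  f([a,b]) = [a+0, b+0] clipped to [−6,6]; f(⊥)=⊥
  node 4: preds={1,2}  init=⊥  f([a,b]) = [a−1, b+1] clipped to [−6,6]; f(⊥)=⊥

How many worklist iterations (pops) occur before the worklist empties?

6

Trace (6 dequeues):
  [1] u=0 | in ⊥ | out [-4,-2] | ==
  [2] u=1 | in [-6,4] | out [-6,5] | prev [-3,1] | push {}
  [3] u=2 | in [-4,-2] | out [-6,4] | ==
  [4] u=3 | in [-6,4] | out [-6,4] | prev ⊥ | push {}
  [5] u=4 | in [-6,5] | out [-6,6] | prev ⊥ | push {3}
  [6] u=3 | in [-6,6] | out [-6,6] | prev [-6,4] | push {}

Converged values:
  [0] [-4,-2]
  [1] [-6,5]
  [2] [-6,4]
  [3] [-6,6]
  [4] [-6,6]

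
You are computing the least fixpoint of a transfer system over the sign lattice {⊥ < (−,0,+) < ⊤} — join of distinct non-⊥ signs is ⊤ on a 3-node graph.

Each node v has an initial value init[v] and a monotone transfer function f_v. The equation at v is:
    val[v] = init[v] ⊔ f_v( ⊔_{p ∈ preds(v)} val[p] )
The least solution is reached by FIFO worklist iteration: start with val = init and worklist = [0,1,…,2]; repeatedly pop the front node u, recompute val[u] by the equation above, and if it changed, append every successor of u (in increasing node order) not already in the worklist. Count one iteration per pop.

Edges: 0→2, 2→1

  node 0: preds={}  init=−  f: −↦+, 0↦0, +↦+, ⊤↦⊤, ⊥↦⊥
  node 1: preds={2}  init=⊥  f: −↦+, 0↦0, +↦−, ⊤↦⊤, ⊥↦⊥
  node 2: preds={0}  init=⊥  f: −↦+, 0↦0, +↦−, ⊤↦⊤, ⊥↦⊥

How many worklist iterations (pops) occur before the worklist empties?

Worklist (4 pops):
  #1 pop 0: in=⊥ → − (no change)
  #2 pop 1: in=⊥ → ⊥ (no change)
  #3 pop 2: in=− → + (was ⊥); enqueue [1]
  #4 pop 1: in=+ → − (was ⊥); enqueue []

Fixpoint:
  val[0] = −
  val[1] = −
  val[2] = +

4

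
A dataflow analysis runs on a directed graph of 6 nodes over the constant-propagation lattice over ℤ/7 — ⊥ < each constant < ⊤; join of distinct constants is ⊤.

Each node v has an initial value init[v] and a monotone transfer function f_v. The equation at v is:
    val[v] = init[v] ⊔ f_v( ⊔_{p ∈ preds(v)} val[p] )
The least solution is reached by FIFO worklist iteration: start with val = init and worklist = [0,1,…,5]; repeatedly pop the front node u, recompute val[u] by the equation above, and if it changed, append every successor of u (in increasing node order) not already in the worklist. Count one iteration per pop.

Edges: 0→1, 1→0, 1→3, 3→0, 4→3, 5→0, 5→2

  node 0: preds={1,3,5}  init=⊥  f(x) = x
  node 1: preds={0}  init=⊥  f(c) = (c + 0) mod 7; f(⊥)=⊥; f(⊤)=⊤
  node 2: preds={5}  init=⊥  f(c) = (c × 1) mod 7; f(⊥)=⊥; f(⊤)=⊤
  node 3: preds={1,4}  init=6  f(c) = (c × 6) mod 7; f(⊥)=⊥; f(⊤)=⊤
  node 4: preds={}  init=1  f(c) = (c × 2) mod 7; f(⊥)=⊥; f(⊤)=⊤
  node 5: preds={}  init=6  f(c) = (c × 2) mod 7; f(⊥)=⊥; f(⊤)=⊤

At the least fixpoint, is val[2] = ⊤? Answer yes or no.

Iteration log — 10 steps:
  step 1. node 0  ⊔preds=6  new=6  old=⊥  +wl: 
  step 2. node 1  ⊔preds=6  new=6  old=⊥  +wl: 0
  step 3. node 2  ⊔preds=6  new=6  old=⊥  +wl: 
  step 4. node 3  ⊔preds=⊤  new=⊤  old=6  +wl: 
  step 5. node 4  ⊔preds=⊥  new=1  stable
  step 6. node 5  ⊔preds=⊥  new=6  stable
  step 7. node 0  ⊔preds=⊤  new=⊤  old=6  +wl: 1
  step 8. node 1  ⊔preds=⊤  new=⊤  old=6  +wl: 0,3
  step 9. node 0  ⊔preds=⊤  new=⊤  stable
  step 10. node 3  ⊔preds=⊤  new=⊤  stable

Least fixpoint reached:
  node 0: ⊤
  node 1: ⊤
  node 2: 6
  node 3: ⊤
  node 4: 1
  node 5: 6

no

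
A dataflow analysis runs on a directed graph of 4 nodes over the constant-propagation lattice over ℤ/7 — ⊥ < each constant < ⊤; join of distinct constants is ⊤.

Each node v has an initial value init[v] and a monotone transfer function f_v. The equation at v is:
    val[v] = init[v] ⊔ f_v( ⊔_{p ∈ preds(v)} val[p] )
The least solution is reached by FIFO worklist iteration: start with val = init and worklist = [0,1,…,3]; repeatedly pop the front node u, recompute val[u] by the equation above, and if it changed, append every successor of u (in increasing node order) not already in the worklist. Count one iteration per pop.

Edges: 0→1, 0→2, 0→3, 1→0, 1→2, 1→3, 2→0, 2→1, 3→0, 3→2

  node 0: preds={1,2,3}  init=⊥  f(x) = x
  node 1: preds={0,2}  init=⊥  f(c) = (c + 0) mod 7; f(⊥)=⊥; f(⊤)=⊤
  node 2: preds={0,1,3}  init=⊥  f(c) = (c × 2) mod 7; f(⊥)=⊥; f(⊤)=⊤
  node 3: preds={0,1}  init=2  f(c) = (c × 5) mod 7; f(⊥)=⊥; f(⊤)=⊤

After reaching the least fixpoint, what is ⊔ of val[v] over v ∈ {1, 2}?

⊤

Trace (10 dequeues):
  [1] u=0 | in 2 | out 2 | prev ⊥ | push {}
  [2] u=1 | in 2 | out 2 | prev ⊥ | push {0}
  [3] u=2 | in 2 | out 4 | prev ⊥ | push {1}
  [4] u=3 | in 2 | out ⊤ | prev 2 | push {2}
  [5] u=0 | in ⊤ | out ⊤ | prev 2 | push {3}
  [6] u=1 | in ⊤ | out ⊤ | prev 2 | push {0}
  [7] u=2 | in ⊤ | out ⊤ | prev 4 | push {1}
  [8] u=3 | in ⊤ | out ⊤ | ==
  [9] u=0 | in ⊤ | out ⊤ | ==
  [10] u=1 | in ⊤ | out ⊤ | ==

Converged values:
  [0] ⊤
  [1] ⊤
  [2] ⊤
  [3] ⊤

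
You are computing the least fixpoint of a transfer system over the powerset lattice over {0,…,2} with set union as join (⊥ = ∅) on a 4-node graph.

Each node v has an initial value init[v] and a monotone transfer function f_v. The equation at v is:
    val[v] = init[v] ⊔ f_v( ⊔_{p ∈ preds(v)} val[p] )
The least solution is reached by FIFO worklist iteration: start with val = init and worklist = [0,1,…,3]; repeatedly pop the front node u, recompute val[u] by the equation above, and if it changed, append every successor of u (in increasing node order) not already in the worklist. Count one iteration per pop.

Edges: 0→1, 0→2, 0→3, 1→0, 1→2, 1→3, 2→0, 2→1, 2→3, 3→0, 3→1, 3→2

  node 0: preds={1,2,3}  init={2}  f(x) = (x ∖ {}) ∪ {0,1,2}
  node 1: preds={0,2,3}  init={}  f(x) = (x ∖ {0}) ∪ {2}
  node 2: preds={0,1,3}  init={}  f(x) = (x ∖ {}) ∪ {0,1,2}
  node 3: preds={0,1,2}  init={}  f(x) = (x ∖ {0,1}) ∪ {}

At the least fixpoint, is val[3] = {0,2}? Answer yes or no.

Worklist (7 pops):
  #1 pop 0: in={} → {0,1,2} (was {2}); enqueue []
  #2 pop 1: in={0,1,2} → {1,2} (was {}); enqueue [0]
  #3 pop 2: in={0,1,2} → {0,1,2} (was {}); enqueue [1]
  #4 pop 3: in={0,1,2} → {2} (was {}); enqueue [2]
  #5 pop 0: in={0,1,2} → {0,1,2} (no change)
  #6 pop 1: in={0,1,2} → {1,2} (no change)
  #7 pop 2: in={0,1,2} → {0,1,2} (no change)

Fixpoint:
  val[0] = {0,1,2}
  val[1] = {1,2}
  val[2] = {0,1,2}
  val[3] = {2}

no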